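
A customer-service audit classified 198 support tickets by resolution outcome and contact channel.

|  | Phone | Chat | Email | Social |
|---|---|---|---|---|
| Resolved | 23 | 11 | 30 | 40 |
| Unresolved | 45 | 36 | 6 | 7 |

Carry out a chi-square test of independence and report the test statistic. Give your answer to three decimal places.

59.232

Row totals: 104, 94. Column totals: 68, 47, 36, 47. Grand total N = 198.
Expected counts (row total × column total / N):
  Resolved, Phone: 104×68/198 = 35.7172
  Resolved, Chat: 104×47/198 = 24.6869
  Resolved, Email: 104×36/198 = 18.9091
  Resolved, Social: 104×47/198 = 24.6869
  Unresolved, Phone: 94×68/198 = 32.2828
  Unresolved, Chat: 94×47/198 = 22.3131
  Unresolved, Email: 94×36/198 = 17.0909
  Unresolved, Social: 94×47/198 = 22.3131
Contributions (O − E)²/E:
  (23 − 35.7172)²/35.7172 = 4.5280
  (11 − 24.6869)²/24.6869 = 7.5883
  (30 − 18.9091)²/18.9091 = 6.5052
  (40 − 24.6869)²/24.6869 = 9.4986
  (45 − 32.2828)²/32.2828 = 5.0097
  (36 − 22.3131)²/22.3131 = 8.3956
  (6 − 17.0909)²/17.0909 = 7.1973
  (7 − 22.3131)²/22.3131 = 10.5091
χ² = 4.5280 + 7.5883 + 6.5052 + 9.4986 + 5.0097 + 8.3956 + 7.1973 + 10.5091 = 59.232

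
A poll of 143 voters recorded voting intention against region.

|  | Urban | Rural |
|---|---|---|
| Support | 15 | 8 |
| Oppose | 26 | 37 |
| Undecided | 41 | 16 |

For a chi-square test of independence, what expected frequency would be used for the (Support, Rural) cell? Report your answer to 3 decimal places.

9.811

Row total (Support) = 23; column total (Rural) = 61; grand total N = 143.
Expected count = (row total × column total) / N = 23 × 61 / 143 = 9.811.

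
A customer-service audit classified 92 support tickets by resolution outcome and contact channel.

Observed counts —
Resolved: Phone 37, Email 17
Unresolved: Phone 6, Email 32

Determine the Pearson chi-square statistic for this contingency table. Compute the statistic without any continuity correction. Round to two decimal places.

Row totals: 54, 38. Column totals: 43, 49. Grand total N = 92.
Expected counts (row total × column total / N):
  Resolved, Phone: 54×43/92 = 25.239
  Resolved, Email: 54×49/92 = 28.761
  Unresolved, Phone: 38×43/92 = 17.761
  Unresolved, Email: 38×49/92 = 20.239
Contributions (O − E)²/E:
  (37 − 25.239)²/25.239 = 5.4805
  (17 − 28.761)²/28.761 = 4.8093
  (6 − 17.761)²/17.761 = 7.7879
  (32 − 20.239)²/20.239 = 6.8344
χ² = 5.4805 + 4.8093 + 7.7879 + 6.8344 = 24.91

24.91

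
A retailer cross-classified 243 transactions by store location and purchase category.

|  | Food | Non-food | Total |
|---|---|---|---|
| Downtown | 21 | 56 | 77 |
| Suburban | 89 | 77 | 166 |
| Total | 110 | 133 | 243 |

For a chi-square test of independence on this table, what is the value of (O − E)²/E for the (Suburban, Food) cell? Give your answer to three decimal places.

Row total (Suburban) = 166; column total (Food) = 110; N = 243.
Expected count E = 166 × 110 / 243 = 75.1440.
Contribution = (O − E)²/E = (89 − 75.1440)² / 75.1440 = 2.555.

2.555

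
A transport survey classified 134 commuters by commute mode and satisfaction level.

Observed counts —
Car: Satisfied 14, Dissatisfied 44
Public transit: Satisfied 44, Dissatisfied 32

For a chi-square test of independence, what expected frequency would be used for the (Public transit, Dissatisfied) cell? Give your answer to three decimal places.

43.104

Row total (Public transit) = 76; column total (Dissatisfied) = 76; grand total N = 134.
Expected count = (row total × column total) / N = 76 × 76 / 134 = 43.104.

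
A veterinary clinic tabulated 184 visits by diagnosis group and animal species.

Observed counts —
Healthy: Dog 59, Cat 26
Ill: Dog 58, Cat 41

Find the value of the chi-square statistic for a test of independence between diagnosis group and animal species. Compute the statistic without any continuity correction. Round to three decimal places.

2.315

Row totals: 85, 99. Column totals: 117, 67. Grand total N = 184.
Expected counts (row total × column total / N):
  Healthy, Dog: 85×117/184 = 54.0489
  Healthy, Cat: 85×67/184 = 30.9511
  Ill, Dog: 99×117/184 = 62.9511
  Ill, Cat: 99×67/184 = 36.0489
Contributions (O − E)²/E:
  (59 − 54.0489)²/54.0489 = 0.4535
  (26 − 30.9511)²/30.9511 = 0.7920
  (58 − 62.9511)²/62.9511 = 0.3894
  (41 − 36.0489)²/36.0489 = 0.6800
χ² = 0.4535 + 0.7920 + 0.3894 + 0.6800 = 2.315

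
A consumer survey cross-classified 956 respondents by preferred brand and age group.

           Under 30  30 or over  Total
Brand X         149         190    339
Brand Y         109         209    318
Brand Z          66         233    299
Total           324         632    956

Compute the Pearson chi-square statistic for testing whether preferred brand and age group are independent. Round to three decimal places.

Grand total N = 956.
Expected counts (row total × column total / N):
  Brand X, Under 30: 339×324/956 = 114.8912
  Brand X, 30 or over: 339×632/956 = 224.1088
  Brand Y, Under 30: 318×324/956 = 107.7741
  Brand Y, 30 or over: 318×632/956 = 210.2259
  Brand Z, Under 30: 299×324/956 = 101.3347
  Brand Z, 30 or over: 299×632/956 = 197.6653
Contributions (O − E)²/E:
  (149 − 114.8912)²/114.8912 = 10.1262
  (190 − 224.1088)²/224.1088 = 5.1913
  (109 − 107.7741)²/107.7741 = 0.0139
  (209 − 210.2259)²/210.2259 = 0.0071
  (66 − 101.3347)²/101.3347 = 12.3210
  (233 − 197.6653)²/197.6653 = 6.3164
χ² = 10.1262 + 5.1913 + 0.0139 + 0.0071 + 12.3210 + 6.3164 = 33.976

33.976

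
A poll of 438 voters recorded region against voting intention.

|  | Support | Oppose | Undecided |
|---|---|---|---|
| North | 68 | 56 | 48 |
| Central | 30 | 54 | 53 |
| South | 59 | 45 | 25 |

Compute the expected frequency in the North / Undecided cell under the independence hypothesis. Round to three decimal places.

49.479

Row total (North) = 172; column total (Undecided) = 126; grand total N = 438.
Expected count = (row total × column total) / N = 172 × 126 / 438 = 49.479.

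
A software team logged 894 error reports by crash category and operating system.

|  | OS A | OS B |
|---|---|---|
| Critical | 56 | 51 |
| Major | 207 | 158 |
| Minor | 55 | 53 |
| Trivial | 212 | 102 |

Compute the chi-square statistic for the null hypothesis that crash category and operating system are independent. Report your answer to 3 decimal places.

15.080

Row totals: 107, 365, 108, 314. Column totals: 530, 364. Grand total N = 894.
Expected counts (row total × column total / N):
  Critical, OS A: 107×530/894 = 63.4340
  Critical, OS B: 107×364/894 = 43.5660
  Major, OS A: 365×530/894 = 216.3870
  Major, OS B: 365×364/894 = 148.6130
  Minor, OS A: 108×530/894 = 64.0268
  Minor, OS B: 108×364/894 = 43.9732
  Trivial, OS A: 314×530/894 = 186.1521
  Trivial, OS B: 314×364/894 = 127.8479
Contributions (O − E)²/E:
  (56 − 63.4340)²/63.4340 = 0.8712
  (51 − 43.5660)²/43.5660 = 1.2685
  (207 − 216.3870)²/216.3870 = 0.4072
  (158 − 148.6130)²/148.6130 = 0.5929
  (55 − 64.0268)²/64.0268 = 1.2726
  (53 − 43.9732)²/43.9732 = 1.8530
  (212 − 186.1521)²/186.1521 = 3.5891
  (102 − 127.8479)²/127.8479 = 5.2258
χ² = 0.8712 + 1.2685 + 0.4072 + 0.5929 + 1.2726 + 1.8530 + 3.5891 + 5.2258 = 15.080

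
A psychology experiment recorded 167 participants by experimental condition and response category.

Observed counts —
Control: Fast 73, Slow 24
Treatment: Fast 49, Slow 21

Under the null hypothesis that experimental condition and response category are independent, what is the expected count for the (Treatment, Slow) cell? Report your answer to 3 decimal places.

18.862

Row total (Treatment) = 70; column total (Slow) = 45; grand total N = 167.
Expected count = (row total × column total) / N = 70 × 45 / 167 = 18.862.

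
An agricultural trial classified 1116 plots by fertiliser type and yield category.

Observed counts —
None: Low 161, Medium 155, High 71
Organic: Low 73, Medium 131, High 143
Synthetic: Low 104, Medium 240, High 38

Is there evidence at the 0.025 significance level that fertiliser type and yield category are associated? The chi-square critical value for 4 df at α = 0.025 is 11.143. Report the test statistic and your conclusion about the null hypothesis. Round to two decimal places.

Row totals: 387, 347, 382. Column totals: 338, 526, 252. Grand total N = 1116.
Expected counts (row total × column total / N):
  None, Low: 387×338/1116 = 117.210
  None, Medium: 387×526/1116 = 182.403
  None, High: 387×252/1116 = 87.387
  Organic, Low: 347×338/1116 = 105.095
  Organic, Medium: 347×526/1116 = 163.550
  Organic, High: 347×252/1116 = 78.355
  Synthetic, Low: 382×338/1116 = 115.695
  Synthetic, Medium: 382×526/1116 = 180.047
  Synthetic, High: 382×252/1116 = 86.258
Contributions (O − E)²/E:
  (161 − 117.210)²/117.210 = 16.3601
  (155 − 182.403)²/182.403 = 4.1168
  (71 − 87.387)²/87.387 = 3.0729
  (73 − 105.095)²/105.095 = 9.8015
  (131 − 163.550)²/163.550 = 6.4782
  (143 − 78.355)²/78.355 = 53.3339
  (104 − 115.695)²/115.695 = 1.1822
  (240 − 180.047)²/180.047 = 19.9635
  (38 − 86.258)²/86.258 = 26.9985
χ² = 16.3601 + 4.1168 + 3.0729 + 9.8015 + 6.4782 + 53.3339 + 1.1822 + 19.9635 + 26.9985 = 141.31
df = (3−1)(3−1) = 4. Since 141.31 > 11.143, reject the null hypothesis of independence at α = 0.025.

141.31; reject H₀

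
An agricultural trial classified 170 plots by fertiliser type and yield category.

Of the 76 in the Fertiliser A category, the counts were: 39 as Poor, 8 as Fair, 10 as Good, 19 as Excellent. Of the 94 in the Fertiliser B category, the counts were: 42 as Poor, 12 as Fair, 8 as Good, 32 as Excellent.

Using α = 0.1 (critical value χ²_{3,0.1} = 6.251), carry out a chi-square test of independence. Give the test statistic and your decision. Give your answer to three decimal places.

2.570; fail to reject H₀

Row totals: 76, 94. Column totals: 81, 20, 18, 51. Grand total N = 170.
Expected counts (row total × column total / N):
  Fertiliser A, Poor: 76×81/170 = 36.2118
  Fertiliser A, Fair: 76×20/170 = 8.9412
  Fertiliser A, Good: 76×18/170 = 8.0471
  Fertiliser A, Excellent: 76×51/170 = 22.8000
  Fertiliser B, Poor: 94×81/170 = 44.7882
  Fertiliser B, Fair: 94×20/170 = 11.0588
  Fertiliser B, Good: 94×18/170 = 9.9529
  Fertiliser B, Excellent: 94×51/170 = 28.2000
Contributions (O − E)²/E:
  (39 − 36.2118)²/36.2118 = 0.2147
  (8 − 8.9412)²/8.9412 = 0.0991
  (10 − 8.0471)²/8.0471 = 0.4739
  (19 − 22.8000)²/22.8000 = 0.6333
  (42 − 44.7882)²/44.7882 = 0.1736
  (12 − 11.0588)²/11.0588 = 0.0801
  (8 − 9.9529)²/9.9529 = 0.3832
  (32 − 28.2000)²/28.2000 = 0.5121
χ² = 0.2147 + 0.0991 + 0.4739 + 0.6333 + 0.1736 + 0.0801 + 0.3832 + 0.5121 = 2.570
df = (2−1)(4−1) = 3. Since 2.570 < 6.251, fail to reject the null hypothesis of independence at α = 0.1.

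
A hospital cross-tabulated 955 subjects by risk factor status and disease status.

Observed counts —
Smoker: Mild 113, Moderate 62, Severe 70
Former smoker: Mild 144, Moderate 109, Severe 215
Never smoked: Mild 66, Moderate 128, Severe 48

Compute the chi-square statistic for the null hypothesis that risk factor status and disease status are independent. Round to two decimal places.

98.68

Row totals: 245, 468, 242. Column totals: 323, 299, 333. Grand total N = 955.
Expected counts (row total × column total / N):
  Smoker, Mild: 245×323/955 = 82.864
  Smoker, Moderate: 245×299/955 = 76.707
  Smoker, Severe: 245×333/955 = 85.429
  Former smoker, Mild: 468×323/955 = 158.287
  Former smoker, Moderate: 468×299/955 = 146.526
  Former smoker, Severe: 468×333/955 = 163.187
  Never smoked, Mild: 242×323/955 = 81.849
  Never smoked, Moderate: 242×299/955 = 75.768
  Never smoked, Severe: 242×333/955 = 84.383
Contributions (O − E)²/E:
  (113 − 82.864)²/82.864 = 10.9599
  (62 − 76.707)²/76.707 = 2.8198
  (70 − 85.429)²/85.429 = 2.7866
  (144 − 158.287)²/158.287 = 1.2895
  (109 − 146.526)²/146.526 = 9.6106
  (215 − 163.187)²/163.187 = 16.4510
  (66 − 81.849)²/81.849 = 3.0690
  (128 − 75.768)²/75.768 = 36.0070
  (48 − 84.383)²/84.383 = 15.6871
χ² = 10.9599 + 2.8198 + 2.7866 + 1.2895 + 9.6106 + 16.4510 + 3.0690 + 36.0070 + 15.6871 = 98.68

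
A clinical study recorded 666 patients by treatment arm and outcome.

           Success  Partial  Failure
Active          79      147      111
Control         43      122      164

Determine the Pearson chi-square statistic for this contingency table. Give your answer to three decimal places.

Row totals: 337, 329. Column totals: 122, 269, 275. Grand total N = 666.
Expected counts (row total × column total / N):
  Active, Success: 337×122/666 = 61.7327
  Active, Partial: 337×269/666 = 136.1156
  Active, Failure: 337×275/666 = 139.1517
  Control, Success: 329×122/666 = 60.2673
  Control, Partial: 329×269/666 = 132.8844
  Control, Failure: 329×275/666 = 135.8483
Contributions (O − E)²/E:
  (79 − 61.7327)²/61.7327 = 4.8298
  (147 − 136.1156)²/136.1156 = 0.8704
  (111 − 139.1517)²/139.1517 = 5.6954
  (43 − 60.2673)²/60.2673 = 4.9473
  (122 − 132.8844)²/132.8844 = 0.8915
  (164 − 135.8483)²/135.8483 = 5.8338
χ² = 4.8298 + 0.8704 + 5.6954 + 4.9473 + 0.8915 + 5.8338 = 23.068

23.068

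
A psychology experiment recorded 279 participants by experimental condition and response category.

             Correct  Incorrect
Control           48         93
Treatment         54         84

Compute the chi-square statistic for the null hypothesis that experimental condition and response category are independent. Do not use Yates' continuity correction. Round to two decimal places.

Row totals: 141, 138. Column totals: 102, 177. Grand total N = 279.
Expected counts (row total × column total / N):
  Control, Correct: 141×102/279 = 51.548
  Control, Incorrect: 141×177/279 = 89.452
  Treatment, Correct: 138×102/279 = 50.452
  Treatment, Incorrect: 138×177/279 = 87.548
Contributions (O − E)²/E:
  (48 − 51.548)²/51.548 = 0.2442
  (93 − 89.452)²/89.452 = 0.1407
  (54 − 50.452)²/50.452 = 0.2495
  (84 − 87.548)²/87.548 = 0.1438
χ² = 0.2442 + 0.1407 + 0.2495 + 0.1438 = 0.78

0.78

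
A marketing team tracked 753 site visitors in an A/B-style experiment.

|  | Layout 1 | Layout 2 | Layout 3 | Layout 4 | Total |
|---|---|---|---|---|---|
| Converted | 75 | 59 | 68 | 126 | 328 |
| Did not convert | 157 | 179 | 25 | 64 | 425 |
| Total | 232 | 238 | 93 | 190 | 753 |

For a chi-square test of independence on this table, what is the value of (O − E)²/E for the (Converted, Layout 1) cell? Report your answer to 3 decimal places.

Row total (Converted) = 328; column total (Layout 1) = 232; N = 753.
Expected count E = 328 × 232 / 753 = 101.0571.
Contribution = (O − E)²/E = (75 − 101.0571)² / 101.0571 = 6.719.

6.719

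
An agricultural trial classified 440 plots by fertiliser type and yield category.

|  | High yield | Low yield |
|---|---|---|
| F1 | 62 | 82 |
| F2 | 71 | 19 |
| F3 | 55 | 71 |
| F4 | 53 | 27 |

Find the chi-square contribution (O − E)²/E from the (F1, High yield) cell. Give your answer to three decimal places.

3.609

Row total (F1) = 144; column total (High yield) = 241; N = 440.
Expected count E = 144 × 241 / 440 = 78.8727.
Contribution = (O − E)²/E = (62 − 78.8727)² / 78.8727 = 3.609.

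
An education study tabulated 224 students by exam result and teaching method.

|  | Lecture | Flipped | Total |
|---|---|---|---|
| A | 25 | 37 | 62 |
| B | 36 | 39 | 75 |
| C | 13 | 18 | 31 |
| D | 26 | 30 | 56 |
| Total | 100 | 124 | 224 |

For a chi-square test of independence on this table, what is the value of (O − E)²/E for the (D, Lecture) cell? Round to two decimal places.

Row total (D) = 56; column total (Lecture) = 100; N = 224.
Expected count E = 56 × 100 / 224 = 25.000.
Contribution = (O − E)²/E = (26 − 25.000)² / 25.000 = 0.04.

0.04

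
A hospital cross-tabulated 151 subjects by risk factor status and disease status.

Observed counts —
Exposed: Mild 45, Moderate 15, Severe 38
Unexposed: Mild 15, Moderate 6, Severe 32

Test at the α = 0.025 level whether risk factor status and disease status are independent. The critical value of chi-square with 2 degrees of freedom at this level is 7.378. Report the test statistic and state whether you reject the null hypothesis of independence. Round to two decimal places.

Row totals: 98, 53. Column totals: 60, 21, 70. Grand total N = 151.
Expected counts (row total × column total / N):
  Exposed, Mild: 98×60/151 = 38.9404
  Exposed, Moderate: 98×21/151 = 13.6291
  Exposed, Severe: 98×70/151 = 45.4305
  Unexposed, Mild: 53×60/151 = 21.0596
  Unexposed, Moderate: 53×21/151 = 7.3709
  Unexposed, Severe: 53×70/151 = 24.5695
Contributions (O − E)²/E:
  (45 − 38.9404)²/38.9404 = 0.9429
  (15 − 13.6291)²/13.6291 = 0.1379
  (38 − 45.4305)²/45.4305 = 1.2153
  (15 − 21.0596)²/21.0596 = 1.7436
  (6 − 7.3709)²/7.3709 = 0.2550
  (32 − 24.5695)²/24.5695 = 2.2472
χ² = 0.9429 + 0.1379 + 1.2153 + 1.7436 + 0.2550 + 2.2472 = 6.54
df = (2−1)(3−1) = 2. Since 6.54 < 7.378, fail to reject the null hypothesis of independence at α = 0.025.

6.54; fail to reject H₀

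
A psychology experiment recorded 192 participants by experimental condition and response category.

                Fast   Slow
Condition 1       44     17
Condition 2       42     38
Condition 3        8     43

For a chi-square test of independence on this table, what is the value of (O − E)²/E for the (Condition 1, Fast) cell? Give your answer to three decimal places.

6.691

Row total (Condition 1) = 61; column total (Fast) = 94; N = 192.
Expected count E = 61 × 94 / 192 = 29.8646.
Contribution = (O − E)²/E = (44 − 29.8646)² / 29.8646 = 6.691.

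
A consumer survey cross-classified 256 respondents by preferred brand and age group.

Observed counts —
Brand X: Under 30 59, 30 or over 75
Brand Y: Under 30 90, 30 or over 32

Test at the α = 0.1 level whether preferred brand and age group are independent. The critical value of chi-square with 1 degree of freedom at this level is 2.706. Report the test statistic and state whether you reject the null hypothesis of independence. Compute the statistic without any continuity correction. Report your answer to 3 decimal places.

Row totals: 134, 122. Column totals: 149, 107. Grand total N = 256.
Expected counts (row total × column total / N):
  Brand X, Under 30: 134×149/256 = 77.9922
  Brand X, 30 or over: 134×107/256 = 56.0078
  Brand Y, Under 30: 122×149/256 = 71.0078
  Brand Y, 30 or over: 122×107/256 = 50.9922
Contributions (O − E)²/E:
  (59 − 77.9922)²/77.9922 = 4.6249
  (75 − 56.0078)²/56.0078 = 6.4402
  (90 − 71.0078)²/71.0078 = 5.0798
  (32 − 50.9922)²/50.9922 = 7.0737
χ² = 4.6249 + 6.4402 + 5.0798 + 7.0737 = 23.219
df = (2−1)(2−1) = 1. Since 23.219 > 2.706, reject the null hypothesis of independence at α = 0.1.

23.219; reject H₀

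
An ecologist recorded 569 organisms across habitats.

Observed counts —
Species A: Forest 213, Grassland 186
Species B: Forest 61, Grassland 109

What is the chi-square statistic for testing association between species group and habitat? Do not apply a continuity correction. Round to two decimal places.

Row totals: 399, 170. Column totals: 274, 295. Grand total N = 569.
Expected counts (row total × column total / N):
  Species A, Forest: 399×274/569 = 192.1371
  Species A, Grassland: 399×295/569 = 206.8629
  Species B, Forest: 170×274/569 = 81.8629
  Species B, Grassland: 170×295/569 = 88.1371
Contributions (O − E)²/E:
  (213 − 192.1371)²/192.1371 = 2.2654
  (186 − 206.8629)²/206.8629 = 2.1041
  (61 − 81.8629)²/81.8629 = 5.3169
  (109 − 88.1371)²/88.1371 = 4.9384
χ² = 2.2654 + 2.1041 + 5.3169 + 4.9384 = 14.62

14.62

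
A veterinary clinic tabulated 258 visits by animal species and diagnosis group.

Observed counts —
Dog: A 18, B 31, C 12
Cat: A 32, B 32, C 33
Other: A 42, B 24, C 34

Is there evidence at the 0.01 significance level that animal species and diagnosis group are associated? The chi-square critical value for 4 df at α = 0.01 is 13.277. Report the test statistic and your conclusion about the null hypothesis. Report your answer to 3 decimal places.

13.202; fail to reject H₀

Row totals: 61, 97, 100. Column totals: 92, 87, 79. Grand total N = 258.
Expected counts (row total × column total / N):
  Dog, A: 61×92/258 = 21.7519
  Dog, B: 61×87/258 = 20.5698
  Dog, C: 61×79/258 = 18.6783
  Cat, A: 97×92/258 = 34.5891
  Cat, B: 97×87/258 = 32.7093
  Cat, C: 97×79/258 = 29.7016
  Other, A: 100×92/258 = 35.6589
  Other, B: 100×87/258 = 33.7209
  Other, C: 100×79/258 = 30.6202
Contributions (O − E)²/E:
  (18 − 21.7519)²/21.7519 = 0.6472
  (31 − 20.5698)²/20.5698 = 5.2888
  (12 − 18.6783)²/18.6783 = 2.3878
  (32 − 34.5891)²/34.5891 = 0.1938
  (32 − 32.7093)²/32.7093 = 0.0154
  (33 − 29.7016)²/29.7016 = 0.3663
  (42 − 35.6589)²/35.6589 = 1.1276
  (24 − 33.7209)²/33.7209 = 2.8023
  (34 − 30.6202)²/30.6202 = 0.3731
χ² = 0.6472 + 5.2888 + 2.3878 + 0.1938 + 0.0154 + 0.3663 + 1.1276 + 2.8023 + 0.3731 = 13.202
df = (3−1)(3−1) = 4. Since 13.202 < 13.277, fail to reject the null hypothesis of independence at α = 0.01.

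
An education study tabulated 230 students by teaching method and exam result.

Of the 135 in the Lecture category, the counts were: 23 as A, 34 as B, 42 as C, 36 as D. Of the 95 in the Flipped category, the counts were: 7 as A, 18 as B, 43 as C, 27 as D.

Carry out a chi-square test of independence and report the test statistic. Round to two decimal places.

Row totals: 135, 95. Column totals: 30, 52, 85, 63. Grand total N = 230.
Expected counts (row total × column total / N):
  Lecture, A: 135×30/230 = 17.609
  Lecture, B: 135×52/230 = 30.522
  Lecture, C: 135×85/230 = 49.891
  Lecture, D: 135×63/230 = 36.978
  Flipped, A: 95×30/230 = 12.391
  Flipped, B: 95×52/230 = 21.478
  Flipped, C: 95×85/230 = 35.109
  Flipped, D: 95×63/230 = 26.022
Contributions (O − E)²/E:
  (23 − 17.609)²/17.609 = 1.6505
  (34 − 30.522)²/30.522 = 0.3963
  (42 − 49.891)²/49.891 = 1.2481
  (36 − 36.978)²/36.978 = 0.0259
  (7 − 12.391)²/12.391 = 2.3455
  (18 − 21.478)²/21.478 = 0.5632
  (43 − 35.109)²/35.109 = 1.7736
  (27 − 26.022)²/26.022 = 0.0368
χ² = 1.6505 + 0.3963 + 1.2481 + 0.0259 + 2.3455 + 0.5632 + 1.7736 + 0.0368 = 8.04

8.04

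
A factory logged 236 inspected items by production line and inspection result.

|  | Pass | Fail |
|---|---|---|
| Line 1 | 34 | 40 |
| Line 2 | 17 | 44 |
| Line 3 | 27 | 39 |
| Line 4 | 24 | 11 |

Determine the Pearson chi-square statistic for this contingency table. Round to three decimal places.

15.392

Row totals: 74, 61, 66, 35. Column totals: 102, 134. Grand total N = 236.
Expected counts (row total × column total / N):
  Line 1, Pass: 74×102/236 = 31.9831
  Line 1, Fail: 74×134/236 = 42.0169
  Line 2, Pass: 61×102/236 = 26.3644
  Line 2, Fail: 61×134/236 = 34.6356
  Line 3, Pass: 66×102/236 = 28.5254
  Line 3, Fail: 66×134/236 = 37.4746
  Line 4, Pass: 35×102/236 = 15.1271
  Line 4, Fail: 35×134/236 = 19.8729
Contributions (O − E)²/E:
  (34 − 31.9831)²/31.9831 = 0.1272
  (40 − 42.0169)²/42.0169 = 0.0968
  (17 − 26.3644)²/26.3644 = 3.3262
  (44 − 34.6356)²/34.6356 = 2.5318
  (27 − 28.5254)²/28.5254 = 0.0816
  (39 − 37.4746)²/37.4746 = 0.0621
  (24 − 15.1271)²/15.1271 = 5.2045
  (11 − 19.8729)²/19.8729 = 3.9616
χ² = 0.1272 + 0.0968 + 3.3262 + 2.5318 + 0.0816 + 0.0621 + 5.2045 + 3.9616 = 15.392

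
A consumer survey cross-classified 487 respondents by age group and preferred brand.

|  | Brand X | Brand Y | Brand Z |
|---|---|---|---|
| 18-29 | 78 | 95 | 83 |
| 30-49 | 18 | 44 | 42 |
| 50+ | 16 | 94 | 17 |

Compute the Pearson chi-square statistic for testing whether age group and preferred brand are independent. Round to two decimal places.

54.93

Row totals: 256, 104, 127. Column totals: 112, 233, 142. Grand total N = 487.
Expected counts (row total × column total / N):
  18-29, Brand X: 256×112/487 = 58.875
  18-29, Brand Y: 256×233/487 = 122.480
  18-29, Brand Z: 256×142/487 = 74.645
  30-49, Brand X: 104×112/487 = 23.918
  30-49, Brand Y: 104×233/487 = 49.758
  30-49, Brand Z: 104×142/487 = 30.324
  50+, Brand X: 127×112/487 = 29.207
  50+, Brand Y: 127×233/487 = 60.762
  50+, Brand Z: 127×142/487 = 37.031
Contributions (O − E)²/E:
  (78 − 58.875)²/58.875 = 6.2126
  (95 − 122.480)²/122.480 = 6.1655
  (83 − 74.645)²/74.645 = 0.9352
  (18 − 23.918)²/23.918 = 1.4643
  (44 − 49.758)²/49.758 = 0.6663
  (42 − 30.324)²/30.324 = 4.4957
  (16 − 29.207)²/29.207 = 5.9720
  (94 − 60.762)²/60.762 = 18.1818
  (17 − 37.031)²/37.031 = 10.8353
χ² = 6.2126 + 6.1655 + 0.9352 + 1.4643 + 0.6663 + 4.4957 + 5.9720 + 18.1818 + 10.8353 = 54.93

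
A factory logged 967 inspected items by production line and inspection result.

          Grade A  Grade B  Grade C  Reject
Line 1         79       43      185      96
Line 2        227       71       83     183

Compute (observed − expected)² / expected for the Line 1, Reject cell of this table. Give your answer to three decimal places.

Row total (Line 1) = 403; column total (Reject) = 279; N = 967.
Expected count E = 403 × 279 / 967 = 116.2740.
Contribution = (O − E)²/E = (96 − 116.2740)² / 116.2740 = 3.535.

3.535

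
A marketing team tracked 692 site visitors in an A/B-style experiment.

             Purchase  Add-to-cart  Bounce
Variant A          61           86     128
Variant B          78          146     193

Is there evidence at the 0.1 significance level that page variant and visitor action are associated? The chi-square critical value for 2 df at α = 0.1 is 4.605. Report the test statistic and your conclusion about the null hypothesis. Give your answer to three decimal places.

1.691; fail to reject H₀

Row totals: 275, 417. Column totals: 139, 232, 321. Grand total N = 692.
Expected counts (row total × column total / N):
  Variant A, Purchase: 275×139/692 = 55.2384
  Variant A, Add-to-cart: 275×232/692 = 92.1965
  Variant A, Bounce: 275×321/692 = 127.5650
  Variant B, Purchase: 417×139/692 = 83.7616
  Variant B, Add-to-cart: 417×232/692 = 139.8035
  Variant B, Bounce: 417×321/692 = 193.4350
Contributions (O − E)²/E:
  (61 − 55.2384)²/55.2384 = 0.6010
  (86 − 92.1965)²/92.1965 = 0.4165
  (128 − 127.5650)²/127.5650 = 0.0015
  (78 − 83.7616)²/83.7616 = 0.3963
  (146 − 139.8035)²/139.8035 = 0.2746
  (193 − 193.4350)²/193.4350 = 0.0010
χ² = 0.6010 + 0.4165 + 0.0015 + 0.3963 + 0.2746 + 0.0010 = 1.691
df = (2−1)(3−1) = 2. Since 1.691 < 4.605, fail to reject the null hypothesis of independence at α = 0.1.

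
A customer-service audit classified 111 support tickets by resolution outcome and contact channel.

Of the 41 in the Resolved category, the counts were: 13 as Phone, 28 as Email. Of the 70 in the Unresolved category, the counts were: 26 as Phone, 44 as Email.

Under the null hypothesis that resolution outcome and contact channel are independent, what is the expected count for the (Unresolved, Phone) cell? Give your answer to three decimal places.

24.595

Row total (Unresolved) = 70; column total (Phone) = 39; grand total N = 111.
Expected count = (row total × column total) / N = 70 × 39 / 111 = 24.595.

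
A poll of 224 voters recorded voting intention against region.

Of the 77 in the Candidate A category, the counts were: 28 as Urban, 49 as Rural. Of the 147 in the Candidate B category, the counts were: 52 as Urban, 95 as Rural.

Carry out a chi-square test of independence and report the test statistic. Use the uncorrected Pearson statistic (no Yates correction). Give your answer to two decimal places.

Row totals: 77, 147. Column totals: 80, 144. Grand total N = 224.
Expected counts (row total × column total / N):
  Candidate A, Urban: 77×80/224 = 27.500
  Candidate A, Rural: 77×144/224 = 49.500
  Candidate B, Urban: 147×80/224 = 52.500
  Candidate B, Rural: 147×144/224 = 94.500
Contributions (O − E)²/E:
  (28 − 27.500)²/27.500 = 0.0091
  (49 − 49.500)²/49.500 = 0.0051
  (52 − 52.500)²/52.500 = 0.0048
  (95 − 94.500)²/94.500 = 0.0026
χ² = 0.0091 + 0.0051 + 0.0048 + 0.0026 = 0.02

0.02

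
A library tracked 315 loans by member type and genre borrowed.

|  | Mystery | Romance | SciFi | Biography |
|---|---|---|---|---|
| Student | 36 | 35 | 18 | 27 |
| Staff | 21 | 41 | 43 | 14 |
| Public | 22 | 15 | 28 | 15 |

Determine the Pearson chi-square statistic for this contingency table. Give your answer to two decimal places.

23.64

Row totals: 116, 119, 80. Column totals: 79, 91, 89, 56. Grand total N = 315.
Expected counts (row total × column total / N):
  Student, Mystery: 116×79/315 = 29.092
  Student, Romance: 116×91/315 = 33.511
  Student, SciFi: 116×89/315 = 32.775
  Student, Biography: 116×56/315 = 20.622
  Staff, Mystery: 119×79/315 = 29.844
  Staff, Romance: 119×91/315 = 34.378
  Staff, SciFi: 119×89/315 = 33.622
  Staff, Biography: 119×56/315 = 21.156
  Public, Mystery: 80×79/315 = 20.063
  Public, Romance: 80×91/315 = 23.111
  Public, SciFi: 80×89/315 = 22.603
  Public, Biography: 80×56/315 = 14.222
Contributions (O − E)²/E:
  (36 − 29.092)²/29.092 = 1.6403
  (35 − 33.511)²/33.511 = 0.0662
  (18 − 32.775)²/32.775 = 6.6606
  (27 − 20.622)²/20.622 = 1.9726
  (21 − 29.844)²/29.844 = 2.6208
  (41 − 34.378)²/34.378 = 1.2756
  (43 − 33.622)²/33.622 = 2.6158
  (14 − 21.156)²/21.156 = 2.4205
  (22 − 20.063)²/20.063 = 0.1870
  (15 − 23.111)²/23.111 = 2.8466
  (28 − 22.603)²/22.603 = 1.2887
  (15 − 14.222)²/14.222 = 0.0426
χ² = 1.6403 + 0.0662 + 6.6606 + 1.9726 + 2.6208 + 1.2756 + 2.6158 + 2.4205 + 0.1870 + 2.8466 + 1.2887 + 0.0426 = 23.64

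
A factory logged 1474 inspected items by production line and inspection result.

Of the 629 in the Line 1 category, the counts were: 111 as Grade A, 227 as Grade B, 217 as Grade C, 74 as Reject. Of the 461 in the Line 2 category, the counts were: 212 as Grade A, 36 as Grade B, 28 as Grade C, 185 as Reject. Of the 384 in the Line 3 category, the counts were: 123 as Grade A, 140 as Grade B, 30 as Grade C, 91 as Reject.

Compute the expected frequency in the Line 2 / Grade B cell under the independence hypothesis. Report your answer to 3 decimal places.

Row total (Line 2) = 461; column total (Grade B) = 403; grand total N = 1474.
Expected count = (row total × column total) / N = 461 × 403 / 1474 = 126.040.

126.040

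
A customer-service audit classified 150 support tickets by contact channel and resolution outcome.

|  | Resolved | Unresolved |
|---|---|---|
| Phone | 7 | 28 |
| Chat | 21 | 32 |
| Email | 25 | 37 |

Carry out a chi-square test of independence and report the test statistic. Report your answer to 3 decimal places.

Row totals: 35, 53, 62. Column totals: 53, 97. Grand total N = 150.
Expected counts (row total × column total / N):
  Phone, Resolved: 35×53/150 = 12.3667
  Phone, Unresolved: 35×97/150 = 22.6333
  Chat, Resolved: 53×53/150 = 18.7267
  Chat, Unresolved: 53×97/150 = 34.2733
  Email, Resolved: 62×53/150 = 21.9067
  Email, Unresolved: 62×97/150 = 40.0933
Contributions (O − E)²/E:
  (7 − 12.3667)²/12.3667 = 2.3290
  (28 − 22.6333)²/22.6333 = 1.2725
  (21 − 18.7267)²/18.7267 = 0.2760
  (32 − 34.2733)²/34.2733 = 0.1508
  (25 − 21.9067)²/21.9067 = 0.4368
  (37 − 40.0933)²/40.0933 = 0.2387
χ² = 2.3290 + 1.2725 + 0.2760 + 0.1508 + 0.4368 + 0.2387 = 4.704

4.704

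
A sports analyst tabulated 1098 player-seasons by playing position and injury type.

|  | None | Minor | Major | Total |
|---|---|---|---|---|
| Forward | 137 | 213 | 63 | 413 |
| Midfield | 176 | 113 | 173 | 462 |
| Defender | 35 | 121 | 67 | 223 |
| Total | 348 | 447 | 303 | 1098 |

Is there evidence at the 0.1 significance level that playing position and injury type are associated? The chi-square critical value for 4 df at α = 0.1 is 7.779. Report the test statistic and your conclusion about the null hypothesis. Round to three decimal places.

115.793; reject H₀

Grand total N = 1098.
Expected counts (row total × column total / N):
  Forward, None: 413×348/1098 = 130.8962
  Forward, Minor: 413×447/1098 = 168.1339
  Forward, Major: 413×303/1098 = 113.9699
  Midfield, None: 462×348/1098 = 146.4262
  Midfield, Minor: 462×447/1098 = 188.0820
  Midfield, Major: 462×303/1098 = 127.4918
  Defender, None: 223×348/1098 = 70.6776
  Defender, Minor: 223×447/1098 = 90.7842
  Defender, Major: 223×303/1098 = 61.5383
Contributions (O − E)²/E:
  (137 − 130.8962)²/130.8962 = 0.2846
  (213 − 168.1339)²/168.1339 = 11.9724
  (63 − 113.9699)²/113.9699 = 22.7949
  (176 − 146.4262)²/146.4262 = 5.9730
  (113 − 188.0820)²/188.0820 = 29.9726
  (173 − 127.4918)²/127.4918 = 16.2442
  (35 − 70.6776)²/70.6776 = 18.0098
  (121 − 90.7842)²/90.7842 = 10.0568
  (67 − 61.5383)²/61.5383 = 0.4847
χ² = 0.2846 + 11.9724 + 22.7949 + 5.9730 + 29.9726 + 16.2442 + 18.0098 + 10.0568 + 0.4847 = 115.793
df = (3−1)(3−1) = 4. Since 115.793 > 7.779, reject the null hypothesis of independence at α = 0.1.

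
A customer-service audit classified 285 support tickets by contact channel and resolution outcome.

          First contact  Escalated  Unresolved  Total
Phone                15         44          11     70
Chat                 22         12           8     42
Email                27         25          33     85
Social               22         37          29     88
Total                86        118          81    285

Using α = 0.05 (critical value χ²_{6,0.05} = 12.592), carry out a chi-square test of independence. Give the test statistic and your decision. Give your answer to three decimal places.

31.051; reject H₀

Grand total N = 285.
Expected counts (row total × column total / N):
  Phone, First contact: 70×86/285 = 21.1228
  Phone, Escalated: 70×118/285 = 28.9825
  Phone, Unresolved: 70×81/285 = 19.8947
  Chat, First contact: 42×86/285 = 12.6737
  Chat, Escalated: 42×118/285 = 17.3895
  Chat, Unresolved: 42×81/285 = 11.9368
  Email, First contact: 85×86/285 = 25.6491
  Email, Escalated: 85×118/285 = 35.1930
  Email, Unresolved: 85×81/285 = 24.1579
  Social, First contact: 88×86/285 = 26.5544
  Social, Escalated: 88×118/285 = 36.4351
  Social, Unresolved: 88×81/285 = 25.0105
Contributions (O − E)²/E:
  (15 − 21.1228)²/21.1228 = 1.7748
  (44 − 28.9825)²/28.9825 = 7.7814
  (11 − 19.8947)²/19.8947 = 3.9767
  (22 − 12.6737)²/12.6737 = 6.8630
  (12 − 17.3895)²/17.3895 = 1.6704
  (8 − 11.9368)²/11.9368 = 1.2984
  (27 − 25.6491)²/25.6491 = 0.0711
  (25 − 35.1930)²/35.1930 = 2.9522
  (33 − 24.1579)²/24.1579 = 3.2363
  (22 − 26.5544)²/26.5544 = 0.7811
  (37 − 36.4351)²/36.4351 = 0.0088
  (29 − 25.0105)²/25.0105 = 0.6364
χ² = 1.7748 + 7.7814 + 3.9767 + 6.8630 + 1.6704 + 1.2984 + 0.0711 + 2.9522 + 3.2363 + 0.7811 + 0.0088 + 0.6364 = 31.051
df = (4−1)(3−1) = 6. Since 31.051 > 12.592, reject the null hypothesis of independence at α = 0.05.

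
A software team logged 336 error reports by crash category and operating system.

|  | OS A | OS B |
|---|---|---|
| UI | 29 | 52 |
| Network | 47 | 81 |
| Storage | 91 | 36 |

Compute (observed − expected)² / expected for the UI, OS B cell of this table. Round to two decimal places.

Row total (UI) = 81; column total (OS B) = 169; N = 336.
Expected count E = 81 × 169 / 336 = 40.741.
Contribution = (O − E)²/E = (52 − 40.741)² / 40.741 = 3.11.

3.11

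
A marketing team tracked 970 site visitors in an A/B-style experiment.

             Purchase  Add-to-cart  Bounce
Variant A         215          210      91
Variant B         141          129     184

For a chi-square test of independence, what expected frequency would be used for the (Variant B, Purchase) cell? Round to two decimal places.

Row total (Variant B) = 454; column total (Purchase) = 356; grand total N = 970.
Expected count = (row total × column total) / N = 454 × 356 / 970 = 166.62.

166.62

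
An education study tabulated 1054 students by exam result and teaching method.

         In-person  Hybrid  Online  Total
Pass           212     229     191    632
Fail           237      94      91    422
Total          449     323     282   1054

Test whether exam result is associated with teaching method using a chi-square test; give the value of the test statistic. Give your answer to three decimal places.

Grand total N = 1054.
Expected counts (row total × column total / N):
  Pass, In-person: 632×449/1054 = 269.2296
  Pass, Hybrid: 632×323/1054 = 193.6774
  Pass, Online: 632×282/1054 = 169.0930
  Fail, In-person: 422×449/1054 = 179.7704
  Fail, Hybrid: 422×323/1054 = 129.3226
  Fail, Online: 422×282/1054 = 112.9070
Contributions (O − E)²/E:
  (212 − 269.2296)²/269.2296 = 12.1652
  (229 − 193.6774)²/193.6774 = 6.4421
  (191 − 169.0930)²/169.0930 = 2.8382
  (237 − 179.7704)²/179.7704 = 18.2189
  (94 − 129.3226)²/129.3226 = 9.6479
  (91 − 112.9070)²/112.9070 = 4.2505
χ² = 12.1652 + 6.4421 + 2.8382 + 18.2189 + 9.6479 + 4.2505 = 53.563

53.563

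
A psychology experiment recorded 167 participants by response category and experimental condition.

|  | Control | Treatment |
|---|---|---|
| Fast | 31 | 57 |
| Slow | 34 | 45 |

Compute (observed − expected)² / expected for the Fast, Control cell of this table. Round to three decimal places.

Row total (Fast) = 88; column total (Control) = 65; N = 167.
Expected count E = 88 × 65 / 167 = 34.2515.
Contribution = (O − E)²/E = (31 − 34.2515)² / 34.2515 = 0.309.

0.309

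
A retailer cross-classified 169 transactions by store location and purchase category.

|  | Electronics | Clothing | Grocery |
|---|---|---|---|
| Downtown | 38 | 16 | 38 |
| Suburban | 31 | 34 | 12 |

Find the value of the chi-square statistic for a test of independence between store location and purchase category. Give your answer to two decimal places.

Row totals: 92, 77. Column totals: 69, 50, 50. Grand total N = 169.
Expected counts (row total × column total / N):
  Downtown, Electronics: 92×69/169 = 37.5621
  Downtown, Clothing: 92×50/169 = 27.2189
  Downtown, Grocery: 92×50/169 = 27.2189
  Suburban, Electronics: 77×69/169 = 31.4379
  Suburban, Clothing: 77×50/169 = 22.7811
  Suburban, Grocery: 77×50/169 = 22.7811
Contributions (O − E)²/E:
  (38 − 37.5621)²/37.5621 = 0.0051
  (16 − 27.2189)²/27.2189 = 4.6241
  (38 − 27.2189)²/27.2189 = 4.2703
  (31 − 31.4379)²/31.4379 = 0.0061
  (34 − 22.7811)²/22.7811 = 5.5249
  (12 − 22.7811)²/22.7811 = 5.1021
χ² = 0.0051 + 4.6241 + 4.2703 + 0.0061 + 5.5249 + 5.1021 = 19.53

19.53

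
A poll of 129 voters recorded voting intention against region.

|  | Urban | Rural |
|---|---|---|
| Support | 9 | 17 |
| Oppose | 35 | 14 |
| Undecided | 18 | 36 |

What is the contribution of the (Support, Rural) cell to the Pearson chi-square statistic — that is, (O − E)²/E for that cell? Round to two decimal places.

0.91

Row total (Support) = 26; column total (Rural) = 67; N = 129.
Expected count E = 26 × 67 / 129 = 13.504.
Contribution = (O − E)²/E = (17 − 13.504)² / 13.504 = 0.91.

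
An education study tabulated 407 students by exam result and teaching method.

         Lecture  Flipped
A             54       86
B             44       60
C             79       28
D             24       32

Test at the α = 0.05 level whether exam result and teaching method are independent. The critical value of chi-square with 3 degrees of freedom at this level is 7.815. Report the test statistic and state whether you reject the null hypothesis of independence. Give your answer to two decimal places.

Row totals: 140, 104, 107, 56. Column totals: 201, 206. Grand total N = 407.
Expected counts (row total × column total / N):
  A, Lecture: 140×201/407 = 69.1400
  A, Flipped: 140×206/407 = 70.8600
  B, Lecture: 104×201/407 = 51.3612
  B, Flipped: 104×206/407 = 52.6388
  C, Lecture: 107×201/407 = 52.8428
  C, Flipped: 107×206/407 = 54.1572
  D, Lecture: 56×201/407 = 27.6560
  D, Flipped: 56×206/407 = 28.3440
Contributions (O − E)²/E:
  (54 − 69.1400)²/69.1400 = 3.3153
  (86 − 70.8600)²/70.8600 = 3.2348
  (44 − 51.3612)²/51.3612 = 1.0550
  (60 − 52.6388)²/52.6388 = 1.0294
  (79 − 52.8428)²/52.8428 = 12.9478
  (28 − 54.1572)²/54.1572 = 12.6336
  (24 − 27.6560)²/27.6560 = 0.4833
  (32 − 28.3440)²/28.3440 = 0.4716
χ² = 3.3153 + 3.2348 + 1.0550 + 1.0294 + 12.9478 + 12.6336 + 0.4833 + 0.4716 = 35.17
df = (4−1)(2−1) = 3. Since 35.17 > 7.815, reject the null hypothesis of independence at α = 0.05.

35.17; reject H₀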